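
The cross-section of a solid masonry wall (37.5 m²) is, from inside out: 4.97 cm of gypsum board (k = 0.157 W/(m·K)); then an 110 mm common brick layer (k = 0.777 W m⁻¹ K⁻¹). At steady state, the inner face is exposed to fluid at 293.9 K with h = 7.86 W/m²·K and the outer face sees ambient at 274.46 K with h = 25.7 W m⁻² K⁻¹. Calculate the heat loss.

Series thermal resistances, inner to outer:
  R_conv,in = 1/(hA) = 1/(7.86·37.5) = 0.003393 K/W
  R_gypsum board = L/(kA) = 0.0497/(0.157·37.5) = 0.008442 K/W
  R_common brick = L/(kA) = 0.110/(0.777·37.5) = 0.003775 K/W
  R_conv,out = 1/(hA) = 1/(25.7·37.5) = 0.001038 K/W
ΣR = 0.003393 + 0.008442 + 0.003775 + 0.001038 = 0.01665 K/W
Q = ΔT/ΣR = (293.9 K − 274.46 K)/0.01665 = 1170 W

Q = 1170 W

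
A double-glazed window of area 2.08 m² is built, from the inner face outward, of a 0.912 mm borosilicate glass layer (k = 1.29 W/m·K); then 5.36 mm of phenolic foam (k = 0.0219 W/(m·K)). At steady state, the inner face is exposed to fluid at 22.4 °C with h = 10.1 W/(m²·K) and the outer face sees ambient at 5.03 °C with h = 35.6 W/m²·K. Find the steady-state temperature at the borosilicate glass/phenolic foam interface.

T = 17.8 °C

Treat each layer as a resistance in series:
  R_conv,in = 1/(hA) = 1/(10.1·2.08) = 0.04760 K/W
  R_borosilicate glass = L/(kA) = 9.12×10^-4/(1.29·2.08) = 3.399×10^-4 K/W
  R_phenolic foam = L/(kA) = 0.00536/(0.0219·2.08) = 0.1177 K/W
  R_conv,out = 1/(hA) = 1/(35.6·2.08) = 0.01350 K/W
ΣR = 0.04760 + 3.399×10^-4 + 0.1177 + 0.01350 = 0.1791 K/W
Q = ΔT/ΣR = (22.4 °C − 5.03 °C)/0.1791 = 96.98 W
From the inner boundary to the borosilicate glass/phenolic foam interface, ΣR_partial = 0.04794 K/W.
T_interface = T_in − Q·ΣR_partial = 22.4 °C − (96.98)(0.04794) = 17.8 °C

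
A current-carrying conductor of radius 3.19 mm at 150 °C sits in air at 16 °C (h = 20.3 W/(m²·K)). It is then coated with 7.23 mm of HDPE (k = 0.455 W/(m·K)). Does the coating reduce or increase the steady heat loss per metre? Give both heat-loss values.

increases: 54.5 → 115 W/m

Critical radius for a cylinder: r_cr = k/h = 0.0224 m = 2.24 cm.
Outer radius after coating: r₂ = 0.00319 + 0.00723 = 0.01042 m.
Since r₁ < r_cr and r₂ ≤ r_cr, the coating moves toward the maximum at r_cr — heat loss rises.
Bare: R = 1/(2πr₁h) = 2.458 m·K/W; Q = 134/2.458 = 54.5 W/m.
Coated: R = R_cond + R_conv = 1.166 m·K/W; Q = 134/1.166 = 115 W/m.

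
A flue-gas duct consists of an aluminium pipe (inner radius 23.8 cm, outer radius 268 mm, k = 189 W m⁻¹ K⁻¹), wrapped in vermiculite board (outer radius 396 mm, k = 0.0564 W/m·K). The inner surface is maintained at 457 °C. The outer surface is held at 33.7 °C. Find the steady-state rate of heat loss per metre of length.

Q' = 384 W/m

Series thermal resistances, inner to outer:
  R'_aluminium = ln(0.268/0.238)/(2πk) = 0.1187/(2π·189) = 9.997×10^-5 m·K/W
  R'_vermiculite board = ln(0.396/0.268)/(2πk) = 0.3904/(2π·0.0564) = 1.102 m·K/W
ΣR = 9.997×10^-5 + 1.102 = 1.102 m·K/W
Q' = ΔT/ΣR = (457 °C − 33.7 °C)/1.102 = 384 W/m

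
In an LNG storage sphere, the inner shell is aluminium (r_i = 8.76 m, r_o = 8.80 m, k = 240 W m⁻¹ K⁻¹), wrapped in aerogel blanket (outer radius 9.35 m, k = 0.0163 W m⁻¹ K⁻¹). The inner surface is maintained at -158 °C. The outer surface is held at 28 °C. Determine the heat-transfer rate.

Q = 5.70 kW

Series thermal resistances, inner to outer:
  R_aluminium = (1/8.76 − 1/8.80)/(4πk) = 5.189×10^-4/(4π·240) = 1.720×10^-7 K/W
  R_aerogel blanket = (1/8.80 − 1/9.35)/(4πk) = 0.006684/(4π·0.0163) = 0.03263 K/W
ΣR = 1.720×10^-7 + 0.03263 = 0.03263 K/W
Q = ΔT/ΣR = (-158 °C − 28 °C)/0.03263 = -5700 W
(Negative Q ⇒ heat flows inward; heat gain = 5700 W.)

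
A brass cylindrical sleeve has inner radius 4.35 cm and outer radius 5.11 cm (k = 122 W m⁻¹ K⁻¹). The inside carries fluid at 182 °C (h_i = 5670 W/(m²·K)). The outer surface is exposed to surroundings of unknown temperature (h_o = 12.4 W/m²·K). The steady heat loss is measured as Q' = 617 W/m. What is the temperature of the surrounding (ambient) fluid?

Series resistances:
  R'_conv,in = 1/(2πr h) = 1/(2π·0.0435·5670) = 6.453×10^-4 m·K/W
  R'_brass = ln(0.0511/0.0435)/(2πk) = 0.1610/(2π·122) = 2.101×10^-4 m·K/W
  R'_conv,out = 1/(2πr h) = 1/(2π·0.0511·12.4) = 0.2512 m·K/W
ΣR = 0.2520 m·K/W
ΔT = Q'·ΣR = 617 × 0.2520 = 155.5 K
Heat flows outward, so T_out = T_in − ΔT = 182 − 155.5 = 26.5 °C

T_out = 26.5 °C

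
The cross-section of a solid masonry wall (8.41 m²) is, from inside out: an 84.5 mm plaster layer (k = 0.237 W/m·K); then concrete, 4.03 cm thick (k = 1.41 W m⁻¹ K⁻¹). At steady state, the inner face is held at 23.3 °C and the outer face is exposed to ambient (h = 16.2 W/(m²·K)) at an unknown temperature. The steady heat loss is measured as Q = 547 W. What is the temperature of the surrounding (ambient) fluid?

T_out = -5.76 °C

Series resistances:
  R_plaster = L/(kA) = 0.0845/(0.237·8.41) = 0.04239 K/W
  R_concrete = L/(kA) = 0.0403/(1.41·8.41) = 0.003399 K/W
  R_conv,out = 1/(hA) = 1/(16.2·8.41) = 0.007340 K/W
ΣR = 0.05313 K/W
ΔT = Q·ΣR = 547 × 0.05313 = 29.06 K
Heat flows outward, so T_out = T_in − ΔT = 23.3 − 29.06 = -5.76 °C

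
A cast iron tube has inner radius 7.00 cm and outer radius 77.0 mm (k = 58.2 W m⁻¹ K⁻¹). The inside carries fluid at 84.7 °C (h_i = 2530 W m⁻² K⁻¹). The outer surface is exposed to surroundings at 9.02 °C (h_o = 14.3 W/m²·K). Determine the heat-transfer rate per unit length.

Q' = 519 W/m

Resistance network (inner→outer):
  R'_conv,in = 1/(2πr h) = 1/(2π·0.0700·2530) = 8.987×10^-4 m·K/W
  R'_cast iron = ln(0.0770/0.0700)/(2πk) = 0.09531/(2π·58.2) = 2.606×10^-4 m·K/W
  R'_conv,out = 1/(2πr h) = 1/(2π·0.0770·14.3) = 0.1445 m·K/W
ΣR = 8.987×10^-4 + 2.606×10^-4 + 0.1445 = 0.1457 m·K/W
Q' = ΔT/ΣR = (84.7 °C − 9.02 °C)/0.1457 = 519 W/m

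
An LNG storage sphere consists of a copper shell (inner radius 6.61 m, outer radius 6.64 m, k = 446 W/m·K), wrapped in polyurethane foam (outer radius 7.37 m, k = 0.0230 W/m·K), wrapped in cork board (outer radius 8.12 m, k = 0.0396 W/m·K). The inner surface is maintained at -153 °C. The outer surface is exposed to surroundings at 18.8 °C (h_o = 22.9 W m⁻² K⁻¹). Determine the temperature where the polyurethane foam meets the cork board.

T = -37.6 °C

Treat each layer as a resistance in series:
  R_copper = (1/6.61 − 1/6.64)/(4πk) = 6.835×10^-4/(4π·446) = 1.220×10^-7 K/W
  R_polyurethane foam = (1/6.64 − 1/7.37)/(4πk) = 0.01492/(4π·0.0230) = 0.05161 K/W
  R_cork board = (1/7.37 − 1/8.12)/(4πk) = 0.01253/(4π·0.0396) = 0.02518 K/W
  R_conv,out = 1/(4πr²h) = 1/(4π·8.12²·22.9) = 5.270×10^-5 K/W
ΣR = 1.220×10^-7 + 0.05161 + 0.02518 + 5.270×10^-5 = 0.07684 K/W
Q = ΔT/ΣR = (-153 °C − 18.8 °C)/0.07684 = -2236 W
From the inner boundary to the polyurethane foam/cork board interface, ΣR_partial = 0.05161 K/W.
T_interface = T_in − Q·ΣR_partial = -153 °C − (-2236)(0.05161) = -37.6 °C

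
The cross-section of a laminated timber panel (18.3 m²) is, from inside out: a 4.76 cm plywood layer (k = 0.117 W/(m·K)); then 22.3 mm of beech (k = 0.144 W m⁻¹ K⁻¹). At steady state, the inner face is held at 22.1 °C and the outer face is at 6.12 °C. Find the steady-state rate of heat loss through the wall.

Series thermal resistances, inner to outer:
  R_plywood = L/(kA) = 0.0476/(0.117·18.3) = 0.02223 K/W
  R_beech = L/(kA) = 0.0223/(0.144·18.3) = 0.008462 K/W
ΣR = 0.02223 + 0.008462 = 0.03069 K/W
Q = ΔT/ΣR = (22.1 °C − 6.12 °C)/0.03069 = 521 W

Q = 521 W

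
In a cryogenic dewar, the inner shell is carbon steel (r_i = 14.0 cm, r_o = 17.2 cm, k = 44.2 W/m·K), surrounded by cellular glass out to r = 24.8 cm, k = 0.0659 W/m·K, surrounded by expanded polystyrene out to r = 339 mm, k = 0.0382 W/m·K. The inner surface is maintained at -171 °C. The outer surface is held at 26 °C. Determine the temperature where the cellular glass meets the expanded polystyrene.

T = -74.8 °C

Resistance network (inner→outer):
  R_carbon steel = (1/0.140 − 1/0.172)/(4πk) = 1.329/(4π·44.2) = 0.002393 K/W
  R_cellular glass = (1/0.172 − 1/0.248)/(4πk) = 1.782/(4π·0.0659) = 2.151 K/W
  R_expanded polystyrene = (1/0.248 − 1/0.339)/(4πk) = 1.082/(4π·0.0382) = 2.255 K/W
ΣR = 0.002393 + 2.151 + 2.255 = 4.408 K/W
Q = ΔT/ΣR = (-171 °C − 26 °C)/4.408 = -44.69 W
From the inner boundary to the cellular glass/expanded polystyrene interface, ΣR_partial = 2.153 K/W.
T_interface = T_in − Q·ΣR_partial = -171 °C − (-44.69)(2.153) = -74.8 °C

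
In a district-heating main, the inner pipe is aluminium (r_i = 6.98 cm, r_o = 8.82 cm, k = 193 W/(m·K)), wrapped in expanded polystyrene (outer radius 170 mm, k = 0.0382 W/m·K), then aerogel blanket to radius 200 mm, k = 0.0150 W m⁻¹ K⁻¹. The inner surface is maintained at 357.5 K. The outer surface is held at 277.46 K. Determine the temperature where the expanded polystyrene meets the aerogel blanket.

Series thermal resistances, inner to outer:
  R'_aluminium = ln(0.0882/0.0698)/(2πk) = 0.2340/(2π·193) = 1.929×10^-4 m·K/W
  R'_expanded polystyrene = ln(0.170/0.0882)/(2πk) = 0.6562/(2π·0.0382) = 2.734 m·K/W
  R'_aerogel blanket = ln(0.200/0.170)/(2πk) = 0.1625/(2π·0.0150) = 1.724 m·K/W
ΣR = 1.929×10^-4 + 2.734 + 1.724 = 4.458 m·K/W
Q' = ΔT/ΣR = (357.5 K − 277.46 K)/4.458 = 17.95 W/m
From the inner boundary to the expanded polystyrene/aerogel blanket interface, ΣR_partial = 2.734 m·K/W.
T_interface = T_in − Q'·ΣR_partial = 357.5 K − (17.95)(2.734) = 308.4 K

T = 308.4 K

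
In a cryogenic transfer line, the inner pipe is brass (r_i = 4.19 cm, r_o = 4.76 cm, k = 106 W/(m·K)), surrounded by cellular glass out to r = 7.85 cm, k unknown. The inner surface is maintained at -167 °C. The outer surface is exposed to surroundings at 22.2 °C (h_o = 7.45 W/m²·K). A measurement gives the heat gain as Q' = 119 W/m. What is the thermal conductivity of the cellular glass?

k = 0.0604 W/m·K

ΣR = ΔT/Q' = |-167 − 22.2|/119 = 1.590 m·K/W
Known resistances:
  R'_brass = ln(0.0476/0.0419)/(2πk) = 0.1275/(2π·106) = 1.915×10^-4 m·K/W
  R'_conv,out = 1/(2πr h) = 1/(2π·0.0785·7.45) = 0.2721 m·K/W
R_cellular glass = ΣR − ΣR_known = 1.590 − 0.2723 = 1.318 m·K/W
ln(r₂/r₁)/(2πk) = 1.318 ⇒ k = 0.5003/(2π·1.318) = 0.0604 W/m·K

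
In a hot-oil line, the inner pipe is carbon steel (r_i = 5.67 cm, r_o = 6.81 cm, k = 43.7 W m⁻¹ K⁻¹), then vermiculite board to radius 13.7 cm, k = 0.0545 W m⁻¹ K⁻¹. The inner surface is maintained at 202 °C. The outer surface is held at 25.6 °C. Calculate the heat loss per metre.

Series thermal resistances, inner to outer:
  R'_carbon steel = ln(0.0681/0.0567)/(2πk) = 0.1832/(2π·43.7) = 6.672×10^-4 m·K/W
  R'_vermiculite board = ln(0.137/0.0681)/(2πk) = 0.6990/(2π·0.0545) = 2.041 m·K/W
ΣR = 6.672×10^-4 + 2.041 = 2.042 m·K/W
Q' = ΔT/ΣR = (202 °C − 25.6 °C)/2.042 = 86.4 W/m

Q' = 86.4 W/m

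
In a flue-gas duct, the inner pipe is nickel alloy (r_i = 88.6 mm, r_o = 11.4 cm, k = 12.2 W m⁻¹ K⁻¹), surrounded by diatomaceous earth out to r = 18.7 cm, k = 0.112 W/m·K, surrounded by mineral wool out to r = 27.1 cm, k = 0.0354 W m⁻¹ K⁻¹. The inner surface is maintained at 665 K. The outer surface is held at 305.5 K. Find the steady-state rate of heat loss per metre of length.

Q' = 151 W/m

Treat each layer as a resistance in series:
  R'_nickel alloy = ln(0.114/0.0886)/(2πk) = 0.2521/(2π·12.2) = 0.003288 m·K/W
  R'_diatomaceous earth = ln(0.187/0.114)/(2πk) = 0.4949/(2π·0.112) = 0.7033 m·K/W
  R'_mineral wool = ln(0.271/0.187)/(2πk) = 0.3710/(2π·0.0354) = 1.668 m·K/W
ΣR = 0.003288 + 0.7033 + 1.668 = 2.375 m·K/W
Q' = ΔT/ΣR = (665 K − 305.5 K)/2.375 = 151 W/m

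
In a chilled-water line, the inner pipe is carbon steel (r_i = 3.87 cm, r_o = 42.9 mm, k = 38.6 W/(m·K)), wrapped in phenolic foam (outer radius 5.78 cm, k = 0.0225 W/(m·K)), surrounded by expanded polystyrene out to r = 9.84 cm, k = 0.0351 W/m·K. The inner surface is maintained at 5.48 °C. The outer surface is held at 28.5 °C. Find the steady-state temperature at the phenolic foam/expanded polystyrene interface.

Treat each layer as a resistance in series:
  R'_carbon steel = ln(0.0429/0.0387)/(2πk) = 0.1030/(2π·38.6) = 4.248×10^-4 m·K/W
  R'_phenolic foam = ln(0.0578/0.0429)/(2πk) = 0.2981/(2π·0.0225) = 2.109 m·K/W
  R'_expanded polystyrene = ln(0.0984/0.0578)/(2πk) = 0.5321/(2π·0.0351) = 2.412 m·K/W
ΣR = 4.248×10^-4 + 2.109 + 2.412 = 4.521 m·K/W
Q' = ΔT/ΣR = (5.48 °C − 28.5 °C)/4.521 = -5.092 W/m
From the inner boundary to the phenolic foam/expanded polystyrene interface, ΣR_partial = 2.109 m·K/W.
T_interface = T_in − Q'·ΣR_partial = 5.48 °C − (-5.092)(2.109) = 16.2 °C

T = 16.2 °C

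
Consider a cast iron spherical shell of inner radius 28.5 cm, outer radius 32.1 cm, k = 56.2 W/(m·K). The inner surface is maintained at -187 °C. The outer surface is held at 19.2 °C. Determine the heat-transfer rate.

Q = 4πk·ΔT/(1/r₁ − 1/r₂) = 4π × 56.2 × 206.2 / (1/0.285 − 1/0.321) = 3.70×10^5 W

Q = 370 kW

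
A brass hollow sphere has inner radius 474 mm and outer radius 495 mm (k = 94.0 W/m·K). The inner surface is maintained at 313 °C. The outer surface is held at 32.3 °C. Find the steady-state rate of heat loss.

Q = 3.70×10^6 W

Q = 4πk·ΔT/(1/r₁ − 1/r₂) = 4π × 94.0 × 280.7 / (1/0.474 − 1/0.495) = 3.70×10^6 W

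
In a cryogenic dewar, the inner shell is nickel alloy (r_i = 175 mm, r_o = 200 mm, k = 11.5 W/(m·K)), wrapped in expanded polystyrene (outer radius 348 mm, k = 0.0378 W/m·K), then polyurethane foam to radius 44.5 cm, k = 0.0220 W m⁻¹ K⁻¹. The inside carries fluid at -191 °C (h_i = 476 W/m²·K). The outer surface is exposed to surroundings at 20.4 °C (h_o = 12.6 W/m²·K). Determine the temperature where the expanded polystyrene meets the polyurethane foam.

T = -51.2 °C

Resistance network (inner→outer):
  R_conv,in = 1/(4πr²h) = 1/(4π·0.175²·476) = 0.005459 K/W
  R_nickel alloy = (1/0.175 − 1/0.200)/(4πk) = 0.7143/(4π·11.5) = 0.004943 K/W
  R_expanded polystyrene = (1/0.200 − 1/0.348)/(4πk) = 2.126/(4π·0.0378) = 4.477 K/W
  R_polyurethane foam = (1/0.348 − 1/0.445)/(4πk) = 0.6264/(4π·0.0220) = 2.266 K/W
  R_conv,out = 1/(4πr²h) = 1/(4π·0.445²·12.6) = 0.03189 K/W
ΣR = 0.005459 + 0.004943 + 4.477 + 2.266 + 0.03189 = 6.785 K/W
Q = ΔT/ΣR = (-191 °C − 20.4 °C)/6.785 = -31.16 W
From the inner boundary to the expanded polystyrene/polyurethane foam interface, ΣR_partial = 4.487 K/W.
T_interface = T_in − Q·ΣR_partial = -191 °C − (-31.16)(4.487) = -51.2 °C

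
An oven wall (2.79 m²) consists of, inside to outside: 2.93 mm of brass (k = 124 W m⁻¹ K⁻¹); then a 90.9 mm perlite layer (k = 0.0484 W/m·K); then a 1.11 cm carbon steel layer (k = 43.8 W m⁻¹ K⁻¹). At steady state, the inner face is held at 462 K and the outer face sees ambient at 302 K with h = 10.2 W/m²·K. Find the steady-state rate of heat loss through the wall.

Q = 226 W

Series thermal resistances, inner to outer:
  R_brass = L/(kA) = 0.00293/(124·2.79) = 8.469×10^-6 K/W
  R_perlite = L/(kA) = 0.0909/(0.0484·2.79) = 0.6732 K/W
  R_carbon steel = L/(kA) = 0.0111/(43.8·2.79) = 9.083×10^-5 K/W
  R_conv,out = 1/(hA) = 1/(10.2·2.79) = 0.03514 K/W
ΣR = 8.469×10^-6 + 0.6732 + 9.083×10^-5 + 0.03514 = 0.7084 K/W
Q = ΔT/ΣR = (462 K − 302 K)/0.7084 = 226 W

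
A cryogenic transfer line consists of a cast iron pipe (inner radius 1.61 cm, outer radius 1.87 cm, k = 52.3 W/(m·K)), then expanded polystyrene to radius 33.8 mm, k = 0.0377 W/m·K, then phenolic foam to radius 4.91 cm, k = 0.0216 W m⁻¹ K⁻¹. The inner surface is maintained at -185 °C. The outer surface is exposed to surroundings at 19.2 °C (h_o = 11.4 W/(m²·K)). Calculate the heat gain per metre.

Series thermal resistances, inner to outer:
  R'_cast iron = ln(0.0187/0.0161)/(2πk) = 0.1497/(2π·52.3) = 4.556×10^-4 m·K/W
  R'_expanded polystyrene = ln(0.0338/0.0187)/(2πk) = 0.5919/(2π·0.0377) = 2.499 m·K/W
  R'_phenolic foam = ln(0.0491/0.0338)/(2πk) = 0.3734/(2π·0.0216) = 2.751 m·K/W
  R'_conv,out = 1/(2πr h) = 1/(2π·0.0491·11.4) = 0.2843 m·K/W
ΣR = 4.556×10^-4 + 2.499 + 2.751 + 0.2843 = 5.535 m·K/W
Q' = ΔT/ΣR = (-185 °C − 19.2 °C)/5.535 = -36.9 W/m
(Negative Q' ⇒ heat flows inward; heat gain = 36.9 W/m.)

Q' = 36.9 W/m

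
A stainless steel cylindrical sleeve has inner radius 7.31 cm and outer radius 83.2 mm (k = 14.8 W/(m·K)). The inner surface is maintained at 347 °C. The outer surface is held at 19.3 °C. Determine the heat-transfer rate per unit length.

Q' = 2πk·ΔT/ln(r₂/r₁) = 2π × 14.8 × 327.7 / ln(0.0832/0.0731) = 2.35×10^5 W/m

Q' = 235 kW/m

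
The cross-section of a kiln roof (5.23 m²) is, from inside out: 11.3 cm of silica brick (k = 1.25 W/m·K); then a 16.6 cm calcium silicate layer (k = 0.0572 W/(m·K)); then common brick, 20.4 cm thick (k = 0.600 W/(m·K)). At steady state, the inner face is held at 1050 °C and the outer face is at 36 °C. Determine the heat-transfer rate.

Q = 1590 W

Series thermal resistances, inner to outer:
  R_silica brick = L/(kA) = 0.113/(1.25·5.23) = 0.01728 K/W
  R_calcium silicate = L/(kA) = 0.166/(0.0572·5.23) = 0.5549 K/W
  R_common brick = L/(kA) = 0.204/(0.600·5.23) = 0.06501 K/W
ΣR = 0.01728 + 0.5549 + 0.06501 = 0.6372 K/W
Q = ΔT/ΣR = (1050 °C − 36 °C)/0.6372 = 1590 W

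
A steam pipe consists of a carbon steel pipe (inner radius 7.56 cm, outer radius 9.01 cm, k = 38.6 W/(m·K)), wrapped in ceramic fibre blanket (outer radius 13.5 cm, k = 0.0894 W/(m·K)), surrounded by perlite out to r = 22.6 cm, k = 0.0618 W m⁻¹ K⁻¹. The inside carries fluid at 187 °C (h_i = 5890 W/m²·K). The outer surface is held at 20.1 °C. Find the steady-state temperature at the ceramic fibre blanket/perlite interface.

Resistance network (inner→outer):
  R'_conv,in = 1/(2πr h) = 1/(2π·0.0756·5890) = 3.574×10^-4 m·K/W
  R'_carbon steel = ln(0.0901/0.0756)/(2πk) = 0.1755/(2π·38.6) = 7.235×10^-4 m·K/W
  R'_ceramic fibre blanket = ln(0.135/0.0901)/(2πk) = 0.4044/(2π·0.0894) = 0.7199 m·K/W
  R'_perlite = ln(0.226/0.135)/(2πk) = 0.5153/(2π·0.0618) = 1.327 m·K/W
ΣR = 3.574×10^-4 + 7.235×10^-4 + 0.7199 + 1.327 = 2.048 m·K/W
Q' = ΔT/ΣR = (187 °C − 20.1 °C)/2.048 = 81.49 W/m
From the inner boundary to the ceramic fibre blanket/perlite interface, ΣR_partial = 0.7210 m·K/W.
T_interface = T_in − Q'·ΣR_partial = 187 °C − (81.49)(0.7210) = 128 °C

T = 128 °C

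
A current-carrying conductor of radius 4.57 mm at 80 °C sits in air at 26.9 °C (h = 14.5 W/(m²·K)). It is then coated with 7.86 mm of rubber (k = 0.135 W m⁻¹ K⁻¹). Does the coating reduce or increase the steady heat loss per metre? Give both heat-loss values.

Critical radius for a cylinder: r_cr = k/h = 0.00931 m = 0.931 cm.
Outer radius after coating: r₂ = 0.00457 + 0.00786 = 0.01243 m.
r₁ < r_cr < r₂: heat loss rises to a maximum at r_cr then falls. Whether the coating helps depends on whether Q(r₂) has dropped back below Q(r₁).
Bare: R = 1/(2πr₁h) = 2.402 m·K/W; Q = 53.1/2.402 = 22.1 W/m.
Coated: R = R_cond + R_conv = 2.063 m·K/W; Q = 53.1/2.063 = 25.7 W/m.

increases: 22.1 → 25.7 W/m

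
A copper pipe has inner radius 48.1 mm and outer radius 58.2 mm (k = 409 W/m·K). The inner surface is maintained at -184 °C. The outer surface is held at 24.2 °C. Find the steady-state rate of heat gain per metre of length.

Q' = 2πk·ΔT/ln(r₂/r₁) = 2π × 409 × 208.2 / ln(0.0582/0.0481) = 2.81×10^6 W/m

Q' = 2810 kW/m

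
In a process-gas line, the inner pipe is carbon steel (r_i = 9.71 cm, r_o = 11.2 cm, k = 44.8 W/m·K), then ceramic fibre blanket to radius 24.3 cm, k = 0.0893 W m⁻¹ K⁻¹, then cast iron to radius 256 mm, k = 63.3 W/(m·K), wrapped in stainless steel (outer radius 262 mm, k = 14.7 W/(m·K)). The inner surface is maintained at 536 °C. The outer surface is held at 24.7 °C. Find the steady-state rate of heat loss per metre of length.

Series thermal resistances, inner to outer:
  R'_carbon steel = ln(0.112/0.0971)/(2πk) = 0.1428/(2π·44.8) = 5.072×10^-4 m·K/W
  R'_ceramic fibre blanket = ln(0.243/0.112)/(2πk) = 0.7746/(2π·0.0893) = 1.380 m·K/W
  R'_cast iron = ln(0.256/0.243)/(2πk) = 0.05212/(2π·63.3) = 1.310×10^-4 m·K/W
  R'_stainless steel = ln(0.262/0.256)/(2πk) = 0.02317/(2π·14.7) = 2.508×10^-4 m·K/W
ΣR = 5.072×10^-4 + 1.380 + 1.310×10^-4 + 2.508×10^-4 = 1.381 m·K/W
Q' = ΔT/ΣR = (536 °C − 24.7 °C)/1.381 = 370 W/m

Q' = 370 W/m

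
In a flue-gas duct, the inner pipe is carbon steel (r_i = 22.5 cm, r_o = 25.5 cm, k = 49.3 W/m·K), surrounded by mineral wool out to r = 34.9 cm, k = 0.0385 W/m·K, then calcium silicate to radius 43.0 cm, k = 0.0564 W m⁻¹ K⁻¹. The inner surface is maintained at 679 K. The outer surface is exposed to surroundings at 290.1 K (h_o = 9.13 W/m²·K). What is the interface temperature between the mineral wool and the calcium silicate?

T = 417 K

Treat each layer as a resistance in series:
  R'_carbon steel = ln(0.255/0.225)/(2πk) = 0.1252/(2π·49.3) = 4.041×10^-4 m·K/W
  R'_mineral wool = ln(0.349/0.255)/(2πk) = 0.3138/(2π·0.0385) = 1.297 m·K/W
  R'_calcium silicate = ln(0.430/0.349)/(2πk) = 0.2087/(2π·0.0564) = 0.5890 m·K/W
  R'_conv,out = 1/(2πr h) = 1/(2π·0.430·9.13) = 0.04054 m·K/W
ΣR = 4.041×10^-4 + 1.297 + 0.5890 + 0.04054 = 1.927 m·K/W
Q' = ΔT/ΣR = (679 K − 290.1 K)/1.927 = 201.8 W/m
From the inner boundary to the mineral wool/calcium silicate interface, ΣR_partial = 1.297 m·K/W.
T_interface = T_in − Q'·ΣR_partial = 679 K − (201.8)(1.297) = 417 K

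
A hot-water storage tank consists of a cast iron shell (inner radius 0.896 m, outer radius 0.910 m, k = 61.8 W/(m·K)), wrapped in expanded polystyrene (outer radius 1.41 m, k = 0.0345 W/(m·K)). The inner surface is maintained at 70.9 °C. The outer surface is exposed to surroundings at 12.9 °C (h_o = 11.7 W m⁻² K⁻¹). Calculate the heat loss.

Q = 64.3 W

Resistance network (inner→outer):
  R_cast iron = (1/0.896 − 1/0.910)/(4πk) = 0.01717/(4π·61.8) = 2.211×10^-5 K/W
  R_expanded polystyrene = (1/0.910 − 1/1.41)/(4πk) = 0.3897/(4π·0.0345) = 0.8988 K/W
  R_conv,out = 1/(4πr²h) = 1/(4π·1.41²·11.7) = 0.003421 K/W
ΣR = 2.211×10^-5 + 0.8988 + 0.003421 = 0.9022 K/W
Q = ΔT/ΣR = (70.9 °C − 12.9 °C)/0.9022 = 64.3 W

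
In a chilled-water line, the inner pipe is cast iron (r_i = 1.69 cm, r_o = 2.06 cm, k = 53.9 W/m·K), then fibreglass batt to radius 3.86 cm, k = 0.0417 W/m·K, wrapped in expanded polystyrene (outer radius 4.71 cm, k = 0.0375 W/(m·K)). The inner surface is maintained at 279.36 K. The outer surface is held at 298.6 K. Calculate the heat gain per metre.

Series thermal resistances, inner to outer:
  R'_cast iron = ln(0.0206/0.0169)/(2πk) = 0.1980/(2π·53.9) = 5.846×10^-4 m·K/W
  R'_fibreglass batt = ln(0.0386/0.0206)/(2πk) = 0.6280/(2π·0.0417) = 2.397 m·K/W
  R'_expanded polystyrene = ln(0.0471/0.0386)/(2πk) = 0.1990/(2π·0.0375) = 0.8447 m·K/W
ΣR = 5.846×10^-4 + 2.397 + 0.8447 = 3.242 m·K/W
Q' = ΔT/ΣR = (279.36 K − 298.6 K)/3.242 = -5.93 W/m
(Negative Q' ⇒ heat flows inward; heat gain = 5.93 W/m.)

Q' = 5.93 W/m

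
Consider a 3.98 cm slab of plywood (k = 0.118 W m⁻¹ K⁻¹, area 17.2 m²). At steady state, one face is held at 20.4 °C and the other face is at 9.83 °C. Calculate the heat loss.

Q = 539 W

Q = kA·ΔT/L = 0.118 × 17.2 × |20.4 °C − 9.83 °C| / 0.0398 = 539 W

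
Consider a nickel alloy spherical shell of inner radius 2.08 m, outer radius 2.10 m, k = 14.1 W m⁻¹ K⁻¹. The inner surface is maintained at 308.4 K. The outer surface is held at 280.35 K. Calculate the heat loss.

Q = 4πk·ΔT/(1/r₁ − 1/r₂) = 4π × 14.1 × 28.05 / (1/2.08 − 1/2.10) = 1.09×10^6 W

Q = 1.09×10^6 W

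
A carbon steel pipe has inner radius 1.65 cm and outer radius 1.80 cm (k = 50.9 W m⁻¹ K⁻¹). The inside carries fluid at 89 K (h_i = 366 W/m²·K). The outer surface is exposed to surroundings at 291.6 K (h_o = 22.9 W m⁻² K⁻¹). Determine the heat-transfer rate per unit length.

Treat each layer as a resistance in series:
  R'_conv,in = 1/(2πr h) = 1/(2π·0.0165·366) = 0.02635 m·K/W
  R'_carbon steel = ln(0.0180/0.0165)/(2πk) = 0.08701/(2π·50.9) = 2.721×10^-4 m·K/W
  R'_conv,out = 1/(2πr h) = 1/(2π·0.0180·22.9) = 0.3861 m·K/W
ΣR = 0.02635 + 2.721×10^-4 + 0.3861 = 0.4127 m·K/W
Q' = ΔT/ΣR = (89 K − 291.6 K)/0.4127 = -491 W/m
(Negative Q' ⇒ heat flows inward; heat gain = 491 W/m.)

Q' = 491 W/m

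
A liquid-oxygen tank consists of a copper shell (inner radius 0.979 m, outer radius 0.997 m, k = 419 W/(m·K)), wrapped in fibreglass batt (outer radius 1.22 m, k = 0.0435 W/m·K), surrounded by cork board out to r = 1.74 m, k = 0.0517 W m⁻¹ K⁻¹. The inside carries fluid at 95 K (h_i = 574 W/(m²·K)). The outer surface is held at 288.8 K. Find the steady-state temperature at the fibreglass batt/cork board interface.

T = 186.3 K

Series thermal resistances, inner to outer:
  R_conv,in = 1/(4πr²h) = 1/(4π·0.979²·574) = 1.446×10^-4 K/W
  R_copper = (1/0.979 − 1/0.997)/(4πk) = 0.01844/(4π·419) = 3.502×10^-6 K/W
  R_fibreglass batt = (1/0.997 − 1/1.22)/(4πk) = 0.1833/(4π·0.0435) = 0.3354 K/W
  R_cork board = (1/1.22 − 1/1.74)/(4πk) = 0.2450/(4π·0.0517) = 0.3770 K/W
ΣR = 1.446×10^-4 + 3.502×10^-6 + 0.3354 + 0.3770 = 0.7125 K/W
Q = ΔT/ΣR = (95 K − 288.8 K)/0.7125 = -272.0 W
From the inner boundary to the fibreglass batt/cork board interface, ΣR_partial = 0.3355 K/W.
T_interface = T_in − Q·ΣR_partial = 95 K − (-272.0)(0.3355) = 186.3 K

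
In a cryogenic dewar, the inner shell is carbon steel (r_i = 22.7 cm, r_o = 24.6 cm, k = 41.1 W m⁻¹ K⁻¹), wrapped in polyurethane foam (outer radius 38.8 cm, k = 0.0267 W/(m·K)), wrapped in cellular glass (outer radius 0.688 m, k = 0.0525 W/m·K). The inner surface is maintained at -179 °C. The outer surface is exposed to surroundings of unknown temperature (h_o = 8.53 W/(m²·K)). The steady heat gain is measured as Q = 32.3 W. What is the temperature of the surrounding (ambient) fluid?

Series resistances:
  R_carbon steel = (1/0.227 − 1/0.246)/(4πk) = 0.3402/(4π·41.1) = 6.588×10^-4 K/W
  R_polyurethane foam = (1/0.246 − 1/0.388)/(4πk) = 1.488/(4π·0.0267) = 4.434 K/W
  R_cellular glass = (1/0.388 − 1/0.688)/(4πk) = 1.124/(4π·0.0525) = 1.703 K/W
  R_conv,out = 1/(4πr²h) = 1/(4π·0.688²·8.53) = 0.01971 K/W
ΣR = 6.158 K/W
ΔT = Q·ΣR = 32.3 × 6.158 = 198.9 K
Heat flows inward, so T_out = T_in + ΔT = -179 + 198.9 = 19.9 °C

T_out = 19.9 °C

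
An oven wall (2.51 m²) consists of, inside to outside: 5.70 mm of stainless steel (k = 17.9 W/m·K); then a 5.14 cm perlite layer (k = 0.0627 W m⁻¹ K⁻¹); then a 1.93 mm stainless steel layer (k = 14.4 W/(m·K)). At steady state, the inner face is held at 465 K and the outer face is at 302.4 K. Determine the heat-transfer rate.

Q = 498 W

Series thermal resistances, inner to outer:
  R_stainless steel = L/(kA) = 0.00570/(17.9·2.51) = 1.269×10^-4 K/W
  R_perlite = L/(kA) = 0.0514/(0.0627·2.51) = 0.3266 K/W
  R_stainless steel = L/(kA) = 0.00193/(14.4·2.51) = 5.340×10^-5 K/W
ΣR = 1.269×10^-4 + 0.3266 + 5.340×10^-5 = 0.3268 K/W
Q = ΔT/ΣR = (465 K − 302.4 K)/0.3268 = 498 W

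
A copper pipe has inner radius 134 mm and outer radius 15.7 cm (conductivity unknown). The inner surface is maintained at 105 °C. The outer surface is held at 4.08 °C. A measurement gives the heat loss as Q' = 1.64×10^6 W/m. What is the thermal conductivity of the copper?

k = 410 W/m·K

ΣR = ΔT/Q' = |105 − 4.08|/1.64×10^6 = 6.154×10^-5 m·K/W
ln(r₂/r₁)/(2πk) = 6.154×10^-5 ⇒ k = 0.1584/(2π·6.154×10^-5) = 410 W/m·K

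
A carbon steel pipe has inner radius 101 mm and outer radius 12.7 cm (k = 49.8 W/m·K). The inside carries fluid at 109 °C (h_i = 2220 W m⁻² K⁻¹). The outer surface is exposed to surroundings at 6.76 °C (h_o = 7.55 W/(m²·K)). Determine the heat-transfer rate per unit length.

Treat each layer as a resistance in series:
  R'_conv,in = 1/(2πr h) = 1/(2π·0.101·2220) = 7.098×10^-4 m·K/W
  R'_carbon steel = ln(0.127/0.101)/(2πk) = 0.2291/(2π·49.8) = 7.321×10^-4 m·K/W
  R'_conv,out = 1/(2πr h) = 1/(2π·0.127·7.55) = 0.1660 m·K/W
ΣR = 7.098×10^-4 + 7.321×10^-4 + 0.1660 = 0.1674 m·K/W
Q' = ΔT/ΣR = (109 °C − 6.76 °C)/0.1674 = 611 W/m

Q' = 611 W/m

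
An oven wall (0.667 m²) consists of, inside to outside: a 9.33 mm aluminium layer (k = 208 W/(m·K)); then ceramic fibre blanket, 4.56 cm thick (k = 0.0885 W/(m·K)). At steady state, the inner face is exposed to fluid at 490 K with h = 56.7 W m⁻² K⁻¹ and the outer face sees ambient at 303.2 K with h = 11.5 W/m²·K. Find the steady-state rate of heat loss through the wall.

Resistance network (inner→outer):
  R_conv,in = 1/(hA) = 1/(56.7·0.667) = 0.02644 K/W
  R_aluminium = L/(kA) = 0.00933/(208·0.667) = 6.725×10^-5 K/W
  R_ceramic fibre blanket = L/(kA) = 0.0456/(0.0885·0.667) = 0.7725 K/W
  R_conv,out = 1/(hA) = 1/(11.5·0.667) = 0.1304 K/W
ΣR = 0.02644 + 6.725×10^-5 + 0.7725 + 0.1304 = 0.9294 K/W
Q = ΔT/ΣR = (490 K − 303.2 K)/0.9294 = 201 W

Q = 201 W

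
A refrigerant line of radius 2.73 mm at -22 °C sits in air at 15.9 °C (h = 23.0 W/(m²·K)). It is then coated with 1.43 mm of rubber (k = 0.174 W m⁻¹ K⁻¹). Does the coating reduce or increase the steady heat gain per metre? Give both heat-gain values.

Critical radius for a cylinder: r_cr = k/h = 0.00757 m = 0.757 cm.
Outer radius after coating: r₂ = 0.00273 + 0.00143 = 0.00416 m.
Since r₁ < r_cr and r₂ ≤ r_cr, the coating moves toward the maximum at r_cr — heat gain rises.
Bare: R = 1/(2πr₁h) = 2.535 m·K/W; Q = 37.9/2.535 = 15.0 W/m.
Coated: R = R_cond + R_conv = 2.049 m·K/W; Q = 37.9/2.049 = 18.5 W/m.

increases: 15.0 → 18.5 W/m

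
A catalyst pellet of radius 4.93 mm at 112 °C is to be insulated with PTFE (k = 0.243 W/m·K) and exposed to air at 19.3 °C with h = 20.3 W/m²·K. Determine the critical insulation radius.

r_cr = 2.39 cm

For a sphere, r_cr = 2k_ins/h = 2·0.243/20.3 = 0.0239 m = 2.39 cm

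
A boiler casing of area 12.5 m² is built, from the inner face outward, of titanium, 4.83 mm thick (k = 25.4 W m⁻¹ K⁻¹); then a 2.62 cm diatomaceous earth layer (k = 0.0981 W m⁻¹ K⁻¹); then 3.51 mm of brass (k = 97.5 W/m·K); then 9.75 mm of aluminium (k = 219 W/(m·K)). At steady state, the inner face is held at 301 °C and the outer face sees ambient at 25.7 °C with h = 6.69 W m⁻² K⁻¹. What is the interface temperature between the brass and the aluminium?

Series thermal resistances, inner to outer:
  R_titanium = L/(kA) = 0.00483/(25.4·12.5) = 1.521×10^-5 K/W
  R_diatomaceous earth = L/(kA) = 0.0262/(0.0981·12.5) = 0.02137 K/W
  R_brass = L/(kA) = 0.00351/(97.5·12.5) = 2.880×10^-6 K/W
  R_aluminium = L/(kA) = 0.00975/(219·12.5) = 3.562×10^-6 K/W
  R_conv,out = 1/(hA) = 1/(6.69·12.5) = 0.01196 K/W
ΣR = 1.521×10^-5 + 0.02137 + 2.880×10^-6 + 3.562×10^-6 + 0.01196 = 0.03335 K/W
Q = ΔT/ΣR = (301 °C − 25.7 °C)/0.03335 = 8255 W
From the inner boundary to the brass/aluminium interface, ΣR_partial = 0.02139 K/W.
T_interface = T_in − Q·ΣR_partial = 301 °C − (8255)(0.02139) = 124 °C

T = 124 °C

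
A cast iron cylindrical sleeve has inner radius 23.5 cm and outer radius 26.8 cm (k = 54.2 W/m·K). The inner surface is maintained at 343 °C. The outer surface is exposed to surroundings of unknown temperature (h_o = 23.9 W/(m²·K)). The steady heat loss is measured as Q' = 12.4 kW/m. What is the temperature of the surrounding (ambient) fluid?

Series resistances:
  R'_cast iron = ln(0.268/0.235)/(2πk) = 0.1314/(2π·54.2) = 3.859×10^-4 m·K/W
  R'_conv,out = 1/(2πr h) = 1/(2π·0.268·23.9) = 0.02485 m·K/W
ΣR = 0.02523 m·K/W
ΔT = Q'·ΣR = 12400 × 0.02523 = 312.9 K
Heat flows outward, so T_out = T_in − ΔT = 343 − 312.9 = 30.1 °C

T_out = 30.1 °C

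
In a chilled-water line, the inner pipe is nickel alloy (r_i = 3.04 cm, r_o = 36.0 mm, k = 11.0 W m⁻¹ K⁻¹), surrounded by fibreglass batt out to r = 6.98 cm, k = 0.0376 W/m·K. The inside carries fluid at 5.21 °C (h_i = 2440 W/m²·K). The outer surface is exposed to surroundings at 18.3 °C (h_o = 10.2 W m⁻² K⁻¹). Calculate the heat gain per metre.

Q' = 4.32 W/m

Resistance network (inner→outer):
  R'_conv,in = 1/(2πr h) = 1/(2π·0.0304·2440) = 0.002146 m·K/W
  R'_nickel alloy = ln(0.0360/0.0304)/(2πk) = 0.1691/(2π·11.0) = 0.002446 m·K/W
  R'_fibreglass batt = ln(0.0698/0.0360)/(2πk) = 0.6621/(2π·0.0376) = 2.803 m·K/W
  R'_conv,out = 1/(2πr h) = 1/(2π·0.0698·10.2) = 0.2235 m·K/W
ΣR = 0.002146 + 0.002446 + 2.803 + 0.2235 = 3.031 m·K/W
Q' = ΔT/ΣR = (5.21 °C − 18.3 °C)/3.031 = -4.32 W/m
(Negative Q' ⇒ heat flows inward; heat gain = 4.32 W/m.)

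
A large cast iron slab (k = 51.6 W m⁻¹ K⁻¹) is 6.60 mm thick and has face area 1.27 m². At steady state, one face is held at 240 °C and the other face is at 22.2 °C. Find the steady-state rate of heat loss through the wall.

Q = 2160 kW

Q = kA·ΔT/L = 51.6 × 1.27 × |240 °C − 22.2 °C| / 0.00660 = 2.16×10^6 W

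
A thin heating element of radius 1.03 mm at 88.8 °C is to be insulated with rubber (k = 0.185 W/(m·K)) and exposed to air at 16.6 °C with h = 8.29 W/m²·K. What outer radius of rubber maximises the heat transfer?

For a cylinder, r_cr = k_ins/h = 0.185/8.29 = 0.0223 m = 2.23 cm

r_cr = 2.23 cm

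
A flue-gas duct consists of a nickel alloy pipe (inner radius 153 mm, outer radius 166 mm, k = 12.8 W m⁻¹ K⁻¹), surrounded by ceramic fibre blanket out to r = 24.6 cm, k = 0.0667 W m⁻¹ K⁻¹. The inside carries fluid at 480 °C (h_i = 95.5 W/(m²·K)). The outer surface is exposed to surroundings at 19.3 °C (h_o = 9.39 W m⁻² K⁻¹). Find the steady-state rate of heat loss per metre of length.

Treat each layer as a resistance in series:
  R'_conv,in = 1/(2πr h) = 1/(2π·0.153·95.5) = 0.01089 m·K/W
  R'_nickel alloy = ln(0.166/0.153)/(2πk) = 0.08155/(2π·12.8) = 0.001014 m·K/W
  R'_ceramic fibre blanket = ln(0.246/0.166)/(2πk) = 0.3933/(2π·0.0667) = 0.9386 m·K/W
  R'_conv,out = 1/(2πr h) = 1/(2π·0.246·9.39) = 0.06890 m·K/W
ΣR = 0.01089 + 0.001014 + 0.9386 + 0.06890 = 1.019 m·K/W
Q' = ΔT/ΣR = (480 °C − 19.3 °C)/1.019 = 452 W/m

Q' = 452 W/m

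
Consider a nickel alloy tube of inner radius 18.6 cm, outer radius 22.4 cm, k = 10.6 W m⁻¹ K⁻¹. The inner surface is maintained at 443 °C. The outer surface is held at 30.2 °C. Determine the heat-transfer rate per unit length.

Q' = 2πk·ΔT/ln(r₂/r₁) = 2π × 10.6 × 412.8 / ln(0.224/0.186) = 1.48×10^5 W/m

Q' = 1.48×10^5 W/m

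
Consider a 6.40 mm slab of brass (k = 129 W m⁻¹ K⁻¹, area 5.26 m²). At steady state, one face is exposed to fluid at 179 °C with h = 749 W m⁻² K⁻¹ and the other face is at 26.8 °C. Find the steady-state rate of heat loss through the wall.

Series thermal resistances, inner to outer:
  R_conv,in = 1/(hA) = 1/(749·5.26) = 2.538×10^-4 K/W
  R_brass = L/(kA) = 0.00640/(129·5.26) = 9.432×10^-6 K/W
ΣR = 2.538×10^-4 + 9.432×10^-6 = 2.632×10^-4 K/W
Q = ΔT/ΣR = (179 °C − 26.8 °C)/2.632×10^-4 = 5.78×10^5 W

Q = 578 kW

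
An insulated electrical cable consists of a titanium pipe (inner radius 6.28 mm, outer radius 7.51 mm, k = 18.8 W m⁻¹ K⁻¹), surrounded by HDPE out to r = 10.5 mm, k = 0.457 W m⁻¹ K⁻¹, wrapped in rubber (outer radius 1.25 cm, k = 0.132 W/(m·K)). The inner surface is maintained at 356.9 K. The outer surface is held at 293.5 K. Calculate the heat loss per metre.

Treat each layer as a resistance in series:
  R'_titanium = ln(0.00751/0.00628)/(2πk) = 0.1789/(2π·18.8) = 0.001514 m·K/W
  R'_HDPE = ln(0.0105/0.00751)/(2πk) = 0.3351/(2π·0.457) = 0.1167 m·K/W
  R'_rubber = ln(0.0125/0.0105)/(2πk) = 0.1744/(2π·0.132) = 0.2102 m·K/W
ΣR = 0.001514 + 0.1167 + 0.2102 = 0.3284 m·K/W
Q' = ΔT/ΣR = (356.9 K − 293.5 K)/0.3284 = 193 W/m

Q' = 193 W/m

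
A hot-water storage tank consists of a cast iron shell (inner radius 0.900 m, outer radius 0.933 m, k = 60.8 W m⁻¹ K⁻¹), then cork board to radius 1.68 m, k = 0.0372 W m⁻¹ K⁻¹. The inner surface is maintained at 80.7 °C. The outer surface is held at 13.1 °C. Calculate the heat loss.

Q = 66.3 W

Series thermal resistances, inner to outer:
  R_cast iron = (1/0.900 − 1/0.933)/(4πk) = 0.03930/(4π·60.8) = 5.144×10^-5 K/W
  R_cork board = (1/0.933 − 1/1.68)/(4πk) = 0.4766/(4π·0.0372) = 1.019 K/W
ΣR = 5.144×10^-5 + 1.019 = 1.019 K/W
Q = ΔT/ΣR = (80.7 °C − 13.1 °C)/1.019 = 66.3 W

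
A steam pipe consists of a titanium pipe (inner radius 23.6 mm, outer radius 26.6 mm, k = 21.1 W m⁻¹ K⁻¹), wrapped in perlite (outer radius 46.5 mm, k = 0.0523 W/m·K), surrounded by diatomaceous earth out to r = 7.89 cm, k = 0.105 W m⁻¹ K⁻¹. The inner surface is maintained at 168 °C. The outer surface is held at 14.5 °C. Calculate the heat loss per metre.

Q' = 61.4 W/m

Treat each layer as a resistance in series:
  R'_titanium = ln(0.0266/0.0236)/(2πk) = 0.1197/(2π·21.1) = 9.026×10^-4 m·K/W
  R'_perlite = ln(0.0465/0.0266)/(2πk) = 0.5585/(2π·0.0523) = 1.700 m·K/W
  R'_diatomaceous earth = ln(0.0789/0.0465)/(2πk) = 0.5287/(2π·0.105) = 0.8014 m·K/W
ΣR = 9.026×10^-4 + 1.700 + 0.8014 = 2.502 m·K/W
Q' = ΔT/ΣR = (168 °C − 14.5 °C)/2.502 = 61.4 W/m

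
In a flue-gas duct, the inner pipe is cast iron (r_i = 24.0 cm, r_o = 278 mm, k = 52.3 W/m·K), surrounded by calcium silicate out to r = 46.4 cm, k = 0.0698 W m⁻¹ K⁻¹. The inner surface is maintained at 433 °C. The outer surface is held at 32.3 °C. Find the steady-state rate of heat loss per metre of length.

Q' = 343 W/m

Resistance network (inner→outer):
  R'_cast iron = ln(0.278/0.240)/(2πk) = 0.1470/(2π·52.3) = 4.473×10^-4 m·K/W
  R'_calcium silicate = ln(0.464/0.278)/(2πk) = 0.5123/(2π·0.0698) = 1.168 m·K/W
ΣR = 4.473×10^-4 + 1.168 = 1.168 m·K/W
Q' = ΔT/ΣR = (433 °C − 32.3 °C)/1.168 = 343 W/m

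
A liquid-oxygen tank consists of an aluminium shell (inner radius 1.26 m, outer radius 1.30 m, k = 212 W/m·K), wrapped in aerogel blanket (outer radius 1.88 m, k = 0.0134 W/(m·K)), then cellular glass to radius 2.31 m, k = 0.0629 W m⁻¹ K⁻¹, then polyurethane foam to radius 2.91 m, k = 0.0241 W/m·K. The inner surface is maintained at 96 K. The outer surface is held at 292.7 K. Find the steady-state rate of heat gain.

Series thermal resistances, inner to outer:
  R_aluminium = (1/1.26 − 1/1.30)/(4πk) = 0.02442/(4π·212) = 9.166×10^-6 K/W
  R_aerogel blanket = (1/1.30 − 1/1.88)/(4πk) = 0.2373/(4π·0.0134) = 1.409 K/W
  R_cellular glass = (1/1.88 − 1/2.31)/(4πk) = 0.09901/(4π·0.0629) = 0.1253 K/W
  R_polyurethane foam = (1/2.31 − 1/2.91)/(4πk) = 0.08926/(4π·0.0241) = 0.2947 K/W
ΣR = 9.166×10^-6 + 1.409 + 0.1253 + 0.2947 = 1.829 K/W
Q = ΔT/ΣR = (96 K − 292.7 K)/1.829 = -108 W
(Negative Q ⇒ heat flows inward; heat gain = 108 W.)

Q = 108 W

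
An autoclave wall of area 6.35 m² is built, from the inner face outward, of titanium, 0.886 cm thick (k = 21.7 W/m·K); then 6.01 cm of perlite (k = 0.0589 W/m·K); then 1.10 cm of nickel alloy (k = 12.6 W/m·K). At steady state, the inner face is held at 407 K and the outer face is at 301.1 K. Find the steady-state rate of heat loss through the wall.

Q = 658 W

Series thermal resistances, inner to outer:
  R_titanium = L/(kA) = 0.00886/(21.7·6.35) = 6.430×10^-5 K/W
  R_perlite = L/(kA) = 0.0601/(0.0589·6.35) = 0.1607 K/W
  R_nickel alloy = L/(kA) = 0.0110/(12.6·6.35) = 1.375×10^-4 K/W
ΣR = 6.430×10^-5 + 0.1607 + 1.375×10^-4 = 0.1609 K/W
Q = ΔT/ΣR = (407 K − 301.1 K)/0.1609 = 658 W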